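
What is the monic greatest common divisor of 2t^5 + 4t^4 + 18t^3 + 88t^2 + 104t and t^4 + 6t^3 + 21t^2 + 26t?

t^2 + 2t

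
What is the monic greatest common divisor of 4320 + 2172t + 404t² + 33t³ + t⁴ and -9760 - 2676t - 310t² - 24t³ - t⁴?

80 + 18t + t²

Repeated division with remainder:
  t⁴ + 33t³ + 404t² + 2172t + 4320 = (-1)(-t⁴ - 24t³ - 310t² - 2676t - 9760) + (9t³ + 94t² - 504t - 5440)
  -t⁴ - 24t³ - 310t² - 2676t - 9760 = (-(1/9)t - 122/81)(9t³ + 94t² - 504t - 5440) + (-(18178/81)t² - (36356/9)t - 1454240/81)
  9t³ + 94t² - 504t - 5440 = (-(729/18178)t + 2754/9089)(-(18178/81)t² - (36356/9)t - 1454240/81) + (0)
Last nonzero remainder: -(18178/81)t² - (36356/9)t - 1454240/81. Dividing through by -18178/81 gives the monic gcd t² + 18t + 80.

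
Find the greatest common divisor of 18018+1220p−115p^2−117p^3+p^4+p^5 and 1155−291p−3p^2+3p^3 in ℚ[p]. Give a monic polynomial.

Euclidean algorithm in ℚ[p]:
  p^5+p^4−117p^3−115p^2+1220p+18018 = ((1/3)p^2+(2/3)p−6)(3p^3−3p^2−291p+1155) + (−324p^2−1296p+24948)
  3p^3−3p^2−291p+1155 = (−(1/108)p+5/108)(−324p^2−1296p+24948) + (0)
Last nonzero remainder: −324p^2−1296p+24948. Dividing through by −324 gives the monic gcd p^2+4p−77.

−77+4p+p^2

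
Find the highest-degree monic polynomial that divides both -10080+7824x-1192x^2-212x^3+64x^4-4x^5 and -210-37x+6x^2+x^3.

Apply the Euclidean algorithm:
  -4x^5+64x^4-212x^3-1192x^2+7824x-10080 = (-4x^2+88x-888)(x^3+6x^2-37x-210) + (6552x^2-6552x-196560)
  x^3+6x^2-37x-210 = ((1/6552)x+1/936)(6552x^2-6552x-196560) + (0)
Last nonzero remainder: 6552x^2-6552x-196560. Dividing through by 6552 gives the monic gcd x^2-x-30.

-30-x+x^2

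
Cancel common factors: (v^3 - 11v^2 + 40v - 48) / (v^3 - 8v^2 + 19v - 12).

Euclidean algorithm in ℚ[v]:
  v^3 - 11v^2 + 40v - 48 = (v^3 - 8v^2 + 19v - 12) + (-3v^2 + 21v - 36)
  v^3 - 8v^2 + 19v - 12 = (-(1/3)v + 1/3)(-3v^2 + 21v - 36) + (0)
Last nonzero remainder: -3v^2 + 21v - 36. Dividing through by -3 gives the monic gcd v^2 - 7v + 12.
Cancel v^2 - 7v + 12 from numerator and denominator to get the reduced form.

(v - 4)/(v - 1)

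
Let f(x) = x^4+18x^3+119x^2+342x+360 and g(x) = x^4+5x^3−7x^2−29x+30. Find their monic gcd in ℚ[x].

By polynomial division,
  x^4+18x^3+119x^2+342x+360 = (x^4+5x^3−7x^2−29x+30) + (13x^3+126x^2+371x+330)
  x^4+5x^3−7x^2−29x+30 = ((1/13)x−61/169)(13x^3+126x^2+371x+330) + ((1680/169)x^2+(13440/169)x+25200/169)
  13x^3+126x^2+371x+330 = ((2197/1680)x+1859/840)((1680/169)x^2+(13440/169)x+25200/169) + (0)
Last nonzero remainder: (1680/169)x^2+(13440/169)x+25200/169. Dividing through by 1680/169 gives the monic gcd x^2+8x+15.

x^2+8x+15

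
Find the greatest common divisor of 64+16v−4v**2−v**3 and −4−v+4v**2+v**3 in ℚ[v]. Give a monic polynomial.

4+v

Repeated division with remainder:
  −v**3−4v**2+16v+64 = (−1)(v**3+4v**2−v−4) + (15v+60)
  v**3+4v**2−v−4 = ((1/15)v**2−1/15)(15v+60) + (0)
Last nonzero remainder: 15v+60. Dividing through by 15 gives the monic gcd v+4.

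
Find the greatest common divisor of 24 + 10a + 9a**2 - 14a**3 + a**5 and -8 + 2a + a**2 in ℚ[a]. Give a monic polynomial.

-8 + 2a + a**2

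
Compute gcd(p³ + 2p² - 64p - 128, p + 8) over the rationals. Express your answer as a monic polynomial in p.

Apply the Euclidean algorithm:
  p³ + 2p² - 64p - 128 = (p² - 6p - 16)(p + 8) + (0)
The last nonzero remainder p + 8 is already monic.

p + 8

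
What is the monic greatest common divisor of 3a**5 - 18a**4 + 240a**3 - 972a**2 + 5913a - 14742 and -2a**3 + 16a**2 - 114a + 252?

Repeated division with remainder:
  3a**5 - 18a**4 + 240a**3 - 972a**2 + 5913a - 14742 = (-(3/2)a**2 - 3a - 117/2)(-2a**3 + 16a**2 - 114a + 252) + (0)
Last nonzero remainder: -2a**3 + 16a**2 - 114a + 252. Dividing through by -2 gives the monic gcd a**3 - 8a**2 + 57a - 126.

a**3 - 8a**2 + 57a - 126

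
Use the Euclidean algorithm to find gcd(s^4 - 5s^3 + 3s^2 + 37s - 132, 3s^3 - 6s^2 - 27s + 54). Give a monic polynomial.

s + 3

By polynomial division,
  s^4 - 5s^3 + 3s^2 + 37s - 132 = ((1/3)s - 1)(3s^3 - 6s^2 - 27s + 54) + (6s^2 - 8s - 78)
  3s^3 - 6s^2 - 27s + 54 = ((1/2)s - 1/3)(6s^2 - 8s - 78) + ((28/3)s + 28)
  6s^2 - 8s - 78 = ((9/14)s - 39/14)((28/3)s + 28) + (0)
Last nonzero remainder: (28/3)s + 28. Dividing through by 28/3 gives the monic gcd s + 3.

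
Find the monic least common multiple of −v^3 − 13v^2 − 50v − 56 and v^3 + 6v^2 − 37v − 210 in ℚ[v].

v^5 + 12v^4 + 7v^3 − 384v^2 − 1556v − 1680

Euclidean algorithm in ℚ[v]:
  −v^3 − 13v^2 − 50v − 56 = (−1)(v^3 + 6v^2 − 37v − 210) + (−7v^2 − 87v − 266)
  v^3 + 6v^2 − 37v − 210 = (−(1/7)v + 45/49)(−7v^2 − 87v − 266) + ((240/49)v + 240/7)
  −7v^2 − 87v − 266 = (−(343/240)v − 931/120)((240/49)v + 240/7) + (0)
Last nonzero remainder: (240/49)v + 240/7. Dividing through by 240/49 gives the monic gcd v + 7.
Then lcm(f, g) = f·g / gcd(f, g); expanding and making the result monic gives the answer.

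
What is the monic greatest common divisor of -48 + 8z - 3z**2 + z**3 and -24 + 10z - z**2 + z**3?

12 + z + z**2

By polynomial division,
  z**3 - 3z**2 + 8z - 48 = (z**3 - z**2 + 10z - 24) + (-2z**2 - 2z - 24)
  z**3 - z**2 + 10z - 24 = (-(1/2)z + 1)(-2z**2 - 2z - 24) + (0)
Last nonzero remainder: -2z**2 - 2z - 24. Dividing through by -2 gives the monic gcd z**2 + z + 12.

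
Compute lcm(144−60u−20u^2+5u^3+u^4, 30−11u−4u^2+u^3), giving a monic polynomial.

−2160+612u+564u^2−95u^3−45u^4+3u^5+u^6

Repeated division with remainder:
  u^4+5u^3−20u^2−60u+144 = (u+9)(u^3−4u^2−11u+30) + (27u^2+9u−126)
  u^3−4u^2−11u+30 = ((1/27)u−13/81)(27u^2+9u−126) + (−(44/9)u+88/9)
  27u^2+9u−126 = (−(243/44)u−567/44)(−(44/9)u+88/9) + (0)
Last nonzero remainder: −(44/9)u+88/9. Dividing through by −44/9 gives the monic gcd u−2.
Then lcm(f, g) = f·g / gcd(f, g); expanding and making the result monic gives the answer.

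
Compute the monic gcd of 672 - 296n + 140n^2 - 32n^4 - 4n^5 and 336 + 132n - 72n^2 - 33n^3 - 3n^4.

-56 + 6n + 9n^2 + n^3

Repeated division with remainder:
  -4n^5 - 32n^4 + 140n^2 - 296n + 672 = ((4/3)n - 4)(-3n^4 - 33n^3 - 72n^2 + 132n + 336) + (-36n^3 - 324n^2 - 216n + 2016)
  -3n^4 - 33n^3 - 72n^2 + 132n + 336 = ((1/12)n + 1/6)(-36n^3 - 324n^2 - 216n + 2016) + (0)
Last nonzero remainder: -36n^3 - 324n^2 - 216n + 2016. Dividing through by -36 gives the monic gcd n^3 + 9n^2 + 6n - 56.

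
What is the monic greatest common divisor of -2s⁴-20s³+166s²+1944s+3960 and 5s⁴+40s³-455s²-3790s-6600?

s³+4s²-107s-330

Repeated division with remainder:
  -2s⁴-20s³+166s²+1944s+3960 = (-2/5)(5s⁴+40s³-455s²-3790s-6600) + (-4s³-16s²+428s+1320)
  5s⁴+40s³-455s²-3790s-6600 = (-(5/4)s-5)(-4s³-16s²+428s+1320) + (0)
Last nonzero remainder: -4s³-16s²+428s+1320. Dividing through by -4 gives the monic gcd s³+4s²-107s-330.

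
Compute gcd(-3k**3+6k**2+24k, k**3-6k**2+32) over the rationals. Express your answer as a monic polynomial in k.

k**2-2k-8

Repeated division with remainder:
  -3k**3+6k**2+24k = (-3)(k**3-6k**2+32) + (-12k**2+24k+96)
  k**3-6k**2+32 = (-(1/12)k+1/3)(-12k**2+24k+96) + (0)
Last nonzero remainder: -12k**2+24k+96. Dividing through by -12 gives the monic gcd k**2-2k-8.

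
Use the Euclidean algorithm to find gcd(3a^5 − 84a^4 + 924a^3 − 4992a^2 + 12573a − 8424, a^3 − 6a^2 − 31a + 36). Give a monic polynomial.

Euclidean algorithm in ℚ[a]:
  3a^5 − 84a^4 + 924a^3 − 4992a^2 + 12573a − 8424 = (3a^2 − 66a + 621)(a^3 − 6a^2 − 31a + 36) + (−3420a^2 + 34200a − 30780)
  a^3 − 6a^2 − 31a + 36 = (−(1/3420)a − 1/855)(−3420a^2 + 34200a − 30780) + (0)
Last nonzero remainder: −3420a^2 + 34200a − 30780. Dividing through by −3420 gives the monic gcd a^2 − 10a + 9.

a^2 − 10a + 9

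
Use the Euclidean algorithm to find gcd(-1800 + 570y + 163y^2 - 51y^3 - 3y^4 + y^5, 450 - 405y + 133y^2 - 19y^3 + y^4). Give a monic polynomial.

By polynomial division,
  y^5 - 3y^4 - 51y^3 + 163y^2 + 570y - 1800 = (y + 16)(y^4 - 19y^3 + 133y^2 - 405y + 450) + (120y^3 - 1560y^2 + 6600y - 9000)
  y^4 - 19y^3 + 133y^2 - 405y + 450 = ((1/120)y - 1/20)(120y^3 - 1560y^2 + 6600y - 9000) + (0)
Last nonzero remainder: 120y^3 - 1560y^2 + 6600y - 9000. Dividing through by 120 gives the monic gcd y^3 - 13y^2 + 55y - 75.

-75 + 55y - 13y^2 + y^3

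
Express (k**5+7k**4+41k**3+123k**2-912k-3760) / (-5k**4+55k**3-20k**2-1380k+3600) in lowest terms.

Euclidean algorithm in ℚ[k]:
  k**5+7k**4+41k**3+123k**2-912k-3760 = (-(1/5)k-18/5)(-5k**4+55k**3-20k**2-1380k+3600) + (235k**3-225k**2-5160k+9200)
  -5k**4+55k**3-20k**2-1380k+3600 = (-(1/47)k+472/2209)(235k**3-225k**2-5160k+9200) + (-(180500/2209)k**2-(180500/2209)k+3610000/2209)
  235k**3-225k**2-5160k+9200 = (-(103823/36100)k+50807/9025)(-(180500/2209)k**2-(180500/2209)k+3610000/2209) + (0)
Last nonzero remainder: -(180500/2209)k**2-(180500/2209)k+3610000/2209. Dividing through by -180500/2209 gives the monic gcd k**2+k-20.
Cancel k**2+k-20 from numerator and denominator to get the reduced form.

(-k**3-6k**2-55k-188)/(5k**2-60k+180)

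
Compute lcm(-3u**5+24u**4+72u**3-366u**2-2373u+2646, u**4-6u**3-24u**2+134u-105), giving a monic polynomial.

Apply the Euclidean algorithm:
  -3u**5+24u**4+72u**3-366u**2-2373u+2646 = (-3u+6)(u**4-6u**3-24u**2+134u-105) + (36u**3+180u**2-3492u+3276)
  u**4-6u**3-24u**2+134u-105 = ((1/36)u-11/36)(36u**3+180u**2-3492u+3276) + (128u**2-1024u+896)
  36u**3+180u**2-3492u+3276 = ((9/32)u+117/32)(128u**2-1024u+896) + (0)
Last nonzero remainder: 128u**2-1024u+896. Dividing through by 128 gives the monic gcd u**2-8u+7.
Then lcm(f, g) = f·g / gcd(f, g); expanding and making the result monic gives the answer.

u**7-6u**6-55u**5+194u**4+1395u**3-1130u**2-13629u+13230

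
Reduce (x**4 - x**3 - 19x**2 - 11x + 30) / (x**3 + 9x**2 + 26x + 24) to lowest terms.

Apply the Euclidean algorithm:
  x**4 - x**3 - 19x**2 - 11x + 30 = (x - 10)(x**3 + 9x**2 + 26x + 24) + (45x**2 + 225x + 270)
  x**3 + 9x**2 + 26x + 24 = ((1/45)x + 4/45)(45x**2 + 225x + 270) + (0)
Last nonzero remainder: 45x**2 + 225x + 270. Dividing through by 45 gives the monic gcd x**2 + 5x + 6.
Cancel x**2 + 5x + 6 from numerator and denominator to get the reduced form.

(x**2 - 6x + 5)/(x + 4)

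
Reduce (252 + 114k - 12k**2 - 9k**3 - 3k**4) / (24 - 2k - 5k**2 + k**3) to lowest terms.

(-42 - 12k - 3k**2)/(-4 + k)

Euclidean algorithm in ℚ[k]:
  -3k**4 - 9k**3 - 12k**2 + 114k + 252 = (-3k - 24)(k**3 - 5k**2 - 2k + 24) + (-138k**2 + 138k + 828)
  k**3 - 5k**2 - 2k + 24 = (-(1/138)k + 2/69)(-138k**2 + 138k + 828) + (0)
Last nonzero remainder: -138k**2 + 138k + 828. Dividing through by -138 gives the monic gcd k**2 - k - 6.
Cancel k**2 - k - 6 from numerator and denominator to get the reduced form.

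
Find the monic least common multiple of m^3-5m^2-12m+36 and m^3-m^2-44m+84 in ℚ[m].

m^4+2m^3-47m^2-48m+252

By polynomial division,
  m^3-5m^2-12m+36 = (m^3-m^2-44m+84) + (-4m^2+32m-48)
  m^3-m^2-44m+84 = (-(1/4)m-7/4)(-4m^2+32m-48) + (0)
Last nonzero remainder: -4m^2+32m-48. Dividing through by -4 gives the monic gcd m^2-8m+12.
Then lcm(f, g) = f·g / gcd(f, g); expanding and making the result monic gives the answer.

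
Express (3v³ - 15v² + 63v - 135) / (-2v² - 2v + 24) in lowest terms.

Euclidean algorithm in ℚ[v]:
  3v³ - 15v² + 63v - 135 = (-(3/2)v + 9)(-2v² - 2v + 24) + (117v - 351)
  -2v² - 2v + 24 = (-(2/117)v - 8/117)(117v - 351) + (0)
Last nonzero remainder: 117v - 351. Dividing through by 117 gives the monic gcd v - 3.
Cancel v - 3 from numerator and denominator to get the reduced form.

(-3v² + 6v - 45)/(2v + 8)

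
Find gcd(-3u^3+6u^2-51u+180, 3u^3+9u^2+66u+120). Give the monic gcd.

Repeated division with remainder:
  -3u^3+6u^2-51u+180 = (-1)(3u^3+9u^2+66u+120) + (15u^2+15u+300)
  3u^3+9u^2+66u+120 = ((1/5)u+2/5)(15u^2+15u+300) + (0)
Last nonzero remainder: 15u^2+15u+300. Dividing through by 15 gives the monic gcd u^2+u+20.

u^2+u+20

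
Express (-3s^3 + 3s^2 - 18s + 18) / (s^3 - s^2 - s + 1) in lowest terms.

By polynomial division,
  -3s^3 + 3s^2 - 18s + 18 = (-3)(s^3 - s^2 - s + 1) + (-21s + 21)
  s^3 - s^2 - s + 1 = (-(1/21)s^2 + 1/21)(-21s + 21) + (0)
Last nonzero remainder: -21s + 21. Dividing through by -21 gives the monic gcd s - 1.
Cancel s - 1 from numerator and denominator to get the reduced form.

(-3s^2 - 18)/(s^2 - 1)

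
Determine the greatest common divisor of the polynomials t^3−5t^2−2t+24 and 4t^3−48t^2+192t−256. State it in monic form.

Repeated division with remainder:
  t^3−5t^2−2t+24 = (1/4)(4t^3−48t^2+192t−256) + (7t^2−50t+88)
  4t^3−48t^2+192t−256 = ((4/7)t−136/49)(7t^2−50t+88) + ((144/49)t−576/49)
  7t^2−50t+88 = ((343/144)t−539/72)((144/49)t−576/49) + (0)
Last nonzero remainder: (144/49)t−576/49. Dividing through by 144/49 gives the monic gcd t−4.

t−4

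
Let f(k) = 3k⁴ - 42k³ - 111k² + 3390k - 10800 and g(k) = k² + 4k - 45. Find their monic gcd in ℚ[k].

k² + 4k - 45

Apply the Euclidean algorithm:
  3k⁴ - 42k³ - 111k² + 3390k - 10800 = (3k² - 54k + 240)(k² + 4k - 45) + (0)
The last nonzero remainder k² + 4k - 45 is already monic.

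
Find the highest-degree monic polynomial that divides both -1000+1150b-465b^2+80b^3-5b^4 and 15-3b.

-5+b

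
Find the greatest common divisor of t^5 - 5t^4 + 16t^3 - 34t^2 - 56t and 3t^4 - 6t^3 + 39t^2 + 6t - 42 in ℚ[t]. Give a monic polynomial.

t^3 - t^2 + 12t + 14

Repeated division with remainder:
  t^5 - 5t^4 + 16t^3 - 34t^2 - 56t = ((1/3)t - 1)(3t^4 - 6t^3 + 39t^2 + 6t - 42) + (-3t^3 + 3t^2 - 36t - 42)
  3t^4 - 6t^3 + 39t^2 + 6t - 42 = (-t + 1)(-3t^3 + 3t^2 - 36t - 42) + (0)
Last nonzero remainder: -3t^3 + 3t^2 - 36t - 42. Dividing through by -3 gives the monic gcd t^3 - t^2 + 12t + 14.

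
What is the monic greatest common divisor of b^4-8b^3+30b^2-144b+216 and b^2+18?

b^2+18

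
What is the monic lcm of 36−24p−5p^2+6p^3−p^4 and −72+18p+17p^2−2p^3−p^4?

Apply the Euclidean algorithm:
  −p^4+6p^3−5p^2−24p+36 = (−p^4−2p^3+17p^2+18p−72) + (8p^3−22p^2−42p+108)
  −p^4−2p^3+17p^2+18p−72 = (−(1/8)p−19/32)(8p^3−22p^2−42p+108) + (−(21/16)p^2+(105/16)p−63/8)
  8p^3−22p^2−42p+108 = (−(128/21)p−96/7)(−(21/16)p^2+(105/16)p−63/8) + (0)
Last nonzero remainder: −(21/16)p^2+(105/16)p−63/8. Dividing through by −21/16 gives the monic gcd p^2−5p+6.
Then lcm(f, g) = f·g / gcd(f, g); expanding and making the result monic gives the answer.

−432+36p+192p^2−13p^3−25p^4+p^5+p^6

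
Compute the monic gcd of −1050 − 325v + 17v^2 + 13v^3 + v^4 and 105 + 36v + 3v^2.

35 + 12v + v^2

Repeated division with remainder:
  v^4 + 13v^3 + 17v^2 − 325v − 1050 = ((1/3)v^2 + (1/3)v − 10)(3v^2 + 36v + 105) + (0)
Last nonzero remainder: 3v^2 + 36v + 105. Dividing through by 3 gives the monic gcd v^2 + 12v + 35.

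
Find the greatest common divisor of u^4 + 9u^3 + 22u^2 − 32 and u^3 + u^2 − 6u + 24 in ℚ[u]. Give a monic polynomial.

u + 4

Apply the Euclidean algorithm:
  u^4 + 9u^3 + 22u^2 − 32 = (u + 8)(u^3 + u^2 − 6u + 24) + (20u^2 + 24u − 224)
  u^3 + u^2 − 6u + 24 = ((1/20)u − 1/100)(20u^2 + 24u − 224) + ((136/25)u + 544/25)
  20u^2 + 24u − 224 = ((125/34)u − 175/17)((136/25)u + 544/25) + (0)
Last nonzero remainder: (136/25)u + 544/25. Dividing through by 136/25 gives the monic gcd u + 4.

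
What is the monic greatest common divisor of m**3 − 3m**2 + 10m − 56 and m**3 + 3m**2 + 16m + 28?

By polynomial division,
  m**3 − 3m**2 + 10m − 56 = (m**3 + 3m**2 + 16m + 28) + (−6m**2 − 6m − 84)
  m**3 + 3m**2 + 16m + 28 = (−(1/6)m − 1/3)(−6m**2 − 6m − 84) + (0)
Last nonzero remainder: −6m**2 − 6m − 84. Dividing through by −6 gives the monic gcd m**2 + m + 14.

m**2 + m + 14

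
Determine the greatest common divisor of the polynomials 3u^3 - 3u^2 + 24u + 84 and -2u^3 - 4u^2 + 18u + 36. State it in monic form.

u + 2

By polynomial division,
  3u^3 - 3u^2 + 24u + 84 = (-3/2)(-2u^3 - 4u^2 + 18u + 36) + (-9u^2 + 51u + 138)
  -2u^3 - 4u^2 + 18u + 36 = ((2/9)u + 46/27)(-9u^2 + 51u + 138) + (-(896/9)u - 1792/9)
  -9u^2 + 51u + 138 = ((81/896)u - 621/896)(-(896/9)u - 1792/9) + (0)
Last nonzero remainder: -(896/9)u - 1792/9. Dividing through by -896/9 gives the monic gcd u + 2.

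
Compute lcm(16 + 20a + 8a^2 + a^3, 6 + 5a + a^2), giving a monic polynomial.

48 + 76a + 44a^2 + 11a^3 + a^4

Repeated division with remainder:
  a^3 + 8a^2 + 20a + 16 = (a + 3)(a^2 + 5a + 6) + (−a − 2)
  a^2 + 5a + 6 = (−a − 3)(−a − 2) + (0)
Last nonzero remainder: −a − 2. Dividing through by −1 gives the monic gcd a + 2.
Then lcm(f, g) = f·g / gcd(f, g); expanding and making the result monic gives the answer.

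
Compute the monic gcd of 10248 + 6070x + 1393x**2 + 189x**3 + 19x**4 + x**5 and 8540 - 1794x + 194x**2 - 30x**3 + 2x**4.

By polynomial division,
  x**5 + 19x**4 + 189x**3 + 1393x**2 + 6070x + 10248 = ((1/2)x + 17)(2x**4 - 30x**3 + 194x**2 - 1794x + 8540) + (602x**3 - 1008x**2 + 32298x - 134932)
  2x**4 - 30x**3 + 194x**2 - 1794x + 8540 = ((1/301)x - 573/12943)(602x**3 - 1008x**2 + 32298x - 134932) + ((77792/1849)x**2 + (155584/1849)x + 4745312/1849)
  602x**3 - 1008x**2 + 32298x - 134932 = ((556549/38896)x - 1022497/19448)((77792/1849)x**2 + (155584/1849)x + 4745312/1849) + (0)
Last nonzero remainder: (77792/1849)x**2 + (155584/1849)x + 4745312/1849. Dividing through by 77792/1849 gives the monic gcd x**2 + 2x + 61.

61 + 2x + x**2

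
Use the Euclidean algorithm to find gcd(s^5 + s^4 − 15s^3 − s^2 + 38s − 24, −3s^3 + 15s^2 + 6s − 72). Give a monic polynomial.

s^2 − s − 6

Repeated division with remainder:
  s^5 + s^4 − 15s^3 − s^2 + 38s − 24 = (−(1/3)s^2 − 2s − 17/3)(−3s^3 + 15s^2 + 6s − 72) + (72s^2 − 72s − 432)
  −3s^3 + 15s^2 + 6s − 72 = (−(1/24)s + 1/6)(72s^2 − 72s − 432) + (0)
Last nonzero remainder: 72s^2 − 72s − 432. Dividing through by 72 gives the monic gcd s^2 − s − 6.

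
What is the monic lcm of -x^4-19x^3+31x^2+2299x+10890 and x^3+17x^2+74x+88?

Repeated division with remainder:
  -x^4-19x^3+31x^2+2299x+10890 = (-x-2)(x^3+17x^2+74x+88) + (139x^2+2535x+11066)
  x^3+17x^2+74x+88 = ((1/139)x-172/19321)(139x^2+2535x+11066) + ((327600/19321)x+3603600/19321)
  139x^2+2535x+11066 = ((2685619/327600)x+9718463/163800)((327600/19321)x+3603600/19321) + (0)
Last nonzero remainder: (327600/19321)x+3603600/19321. Dividing through by 327600/19321 gives the monic gcd x+11.
Then lcm(f, g) = f·g / gcd(f, g); expanding and making the result monic gives the answer.

x^6+25x^5+91x^4-2333x^3-24932x^2-83732x-87120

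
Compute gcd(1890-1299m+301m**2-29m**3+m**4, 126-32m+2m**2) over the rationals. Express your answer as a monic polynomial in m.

Repeated division with remainder:
  m**4-29m**3+301m**2-1299m+1890 = ((1/2)m**2-(13/2)m+15)(2m**2-32m+126) + (0)
Last nonzero remainder: 2m**2-32m+126. Dividing through by 2 gives the monic gcd m**2-16m+63.

63-16m+m**2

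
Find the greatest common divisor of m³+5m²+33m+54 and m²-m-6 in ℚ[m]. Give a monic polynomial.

Euclidean algorithm in ℚ[m]:
  m³+5m²+33m+54 = (m+6)(m²-m-6) + (45m+90)
  m²-m-6 = ((1/45)m-1/15)(45m+90) + (0)
Last nonzero remainder: 45m+90. Dividing through by 45 gives the monic gcd m+2.

m+2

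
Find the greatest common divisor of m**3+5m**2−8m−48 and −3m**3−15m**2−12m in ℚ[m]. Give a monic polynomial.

m+4

By polynomial division,
  m**3+5m**2−8m−48 = (−1/3)(−3m**3−15m**2−12m) + (−12m−48)
  −3m**3−15m**2−12m = ((1/4)m**2+(1/4)m)(−12m−48) + (0)
Last nonzero remainder: −12m−48. Dividing through by −12 gives the monic gcd m+4.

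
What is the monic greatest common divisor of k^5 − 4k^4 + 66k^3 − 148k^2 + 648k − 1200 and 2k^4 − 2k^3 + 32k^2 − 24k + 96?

k^2 + 12

By polynomial division,
  k^5 − 4k^4 + 66k^3 − 148k^2 + 648k − 1200 = ((1/2)k − 3/2)(2k^4 − 2k^3 + 32k^2 − 24k + 96) + (47k^3 − 88k^2 + 564k − 1056)
  2k^4 − 2k^3 + 32k^2 − 24k + 96 = ((2/47)k + 82/2209)(47k^3 − 88k^2 + 564k − 1056) + ((24888/2209)k^2 + 298656/2209)
  47k^3 − 88k^2 + 564k − 1056 = ((103823/24888)k − 24299/3111)((24888/2209)k^2 + 298656/2209) + (0)
Last nonzero remainder: (24888/2209)k^2 + 298656/2209. Dividing through by 24888/2209 gives the monic gcd k^2 + 12.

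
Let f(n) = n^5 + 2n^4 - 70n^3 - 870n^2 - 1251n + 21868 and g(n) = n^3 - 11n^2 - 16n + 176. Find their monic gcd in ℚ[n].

Repeated division with remainder:
  n^5 + 2n^4 - 70n^3 - 870n^2 - 1251n + 21868 = (n^2 + 13n + 89)(n^3 - 11n^2 - 16n + 176) + (141n^2 - 2115n + 6204)
  n^3 - 11n^2 - 16n + 176 = ((1/141)n + 4/141)(141n^2 - 2115n + 6204) + (0)
Last nonzero remainder: 141n^2 - 2115n + 6204. Dividing through by 141 gives the monic gcd n^2 - 15n + 44.

n^2 - 15n + 44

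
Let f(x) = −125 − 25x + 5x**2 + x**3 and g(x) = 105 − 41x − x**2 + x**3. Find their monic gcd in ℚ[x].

Repeated division with remainder:
  x**3 + 5x**2 − 25x − 125 = (x**3 − x**2 − 41x + 105) + (6x**2 + 16x − 230)
  x**3 − x**2 − 41x + 105 = ((1/6)x − 11/18)(6x**2 + 16x − 230) + ((64/9)x − 320/9)
  6x**2 + 16x − 230 = ((27/32)x + 207/32)((64/9)x − 320/9) + (0)
Last nonzero remainder: (64/9)x − 320/9. Dividing through by 64/9 gives the monic gcd x − 5.

−5 + x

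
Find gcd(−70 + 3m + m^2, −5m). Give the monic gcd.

Euclidean algorithm in ℚ[m]:
  m^2 + 3m − 70 = (−(1/5)m − 3/5)(−5m) + (−70)
  −5m = ((1/14)m)(−70) + (0)
The last nonzero remainder is the constant −70, so the polynomials are coprime and gcd = 1.

1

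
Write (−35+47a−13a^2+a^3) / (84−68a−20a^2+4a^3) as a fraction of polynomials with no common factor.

(−5+a)/(12+4a)

Apply the Euclidean algorithm:
  a^3−13a^2+47a−35 = (1/4)(4a^3−20a^2−68a+84) + (−8a^2+64a−56)
  4a^3−20a^2−68a+84 = (−(1/2)a−3/2)(−8a^2+64a−56) + (0)
Last nonzero remainder: −8a^2+64a−56. Dividing through by −8 gives the monic gcd a^2−8a+7.
Cancel a^2−8a+7 from numerator and denominator to get the reduced form.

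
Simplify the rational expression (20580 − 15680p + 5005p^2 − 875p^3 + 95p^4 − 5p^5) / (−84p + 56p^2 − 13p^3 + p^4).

Apply the Euclidean algorithm:
  −5p^5 + 95p^4 − 875p^3 + 5005p^2 − 15680p + 20580 = (−5p + 30)(p^4 − 13p^3 + 56p^2 − 84p) + (−205p^3 + 2905p^2 − 13160p + 20580)
  p^4 − 13p^3 + 56p^2 − 84p = (−(1/205)p − 48/8405)(−205p^3 + 2905p^2 − 13160p + 20580) + ((14112/1681)p^2 − (98784/1681)p + 197568/1681)
  −205p^3 + 2905p^2 − 13160p + 20580 = (−(344605/14112)p + 8405/48)((14112/1681)p^2 − (98784/1681)p + 197568/1681) + (0)
Last nonzero remainder: (14112/1681)p^2 − (98784/1681)p + 197568/1681. Dividing through by 14112/1681 gives the monic gcd p^2 − 7p + 14.
Cancel p^2 − 7p + 14 from numerator and denominator to get the reduced form.

(1470 − 385p + 60p^2 − 5p^3)/(−6p + p^2)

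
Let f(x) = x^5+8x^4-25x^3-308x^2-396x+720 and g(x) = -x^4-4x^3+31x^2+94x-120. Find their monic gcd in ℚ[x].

x^3+9x^2+14x-24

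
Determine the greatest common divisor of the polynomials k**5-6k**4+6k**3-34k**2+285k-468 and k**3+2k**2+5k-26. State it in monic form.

Repeated division with remainder:
  k**5-6k**4+6k**3-34k**2+285k-468 = (k**2-8k+17)(k**3+2k**2+5k-26) + (-2k**2-8k-26)
  k**3+2k**2+5k-26 = (-(1/2)k+1)(-2k**2-8k-26) + (0)
Last nonzero remainder: -2k**2-8k-26. Dividing through by -2 gives the monic gcd k**2+4k+13.

k**2+4k+13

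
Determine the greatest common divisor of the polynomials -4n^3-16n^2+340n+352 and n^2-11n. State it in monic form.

Apply the Euclidean algorithm:
  -4n^3-16n^2+340n+352 = (-4n-60)(n^2-11n) + (-320n+352)
  n^2-11n = (-(1/320)n+99/3200)(-320n+352) + (-1089/100)
  -320n+352 = ((32000/1089)n-3200/99)(-1089/100) + (0)
The last nonzero remainder is the constant -1089/100, so the polynomials are coprime and gcd = 1.

1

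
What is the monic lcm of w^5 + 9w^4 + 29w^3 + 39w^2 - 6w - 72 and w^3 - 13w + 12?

w^6 + 6w^5 + 2w^4 - 48w^3 - 123w^2 - 54w + 216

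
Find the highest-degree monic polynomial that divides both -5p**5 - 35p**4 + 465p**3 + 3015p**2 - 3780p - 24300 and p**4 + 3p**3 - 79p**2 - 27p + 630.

p**3 + 10p**2 - 9p - 90

By polynomial division,
  -5p**5 - 35p**4 + 465p**3 + 3015p**2 - 3780p - 24300 = (-5p - 20)(p**4 + 3p**3 - 79p**2 - 27p + 630) + (130p**3 + 1300p**2 - 1170p - 11700)
  p**4 + 3p**3 - 79p**2 - 27p + 630 = ((1/130)p - 7/130)(130p**3 + 1300p**2 - 1170p - 11700) + (0)
Last nonzero remainder: 130p**3 + 1300p**2 - 1170p - 11700. Dividing through by 130 gives the monic gcd p**3 + 10p**2 - 9p - 90.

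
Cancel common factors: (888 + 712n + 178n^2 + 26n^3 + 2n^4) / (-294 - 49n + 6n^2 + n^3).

Euclidean algorithm in ℚ[n]:
  2n^4 + 26n^3 + 178n^2 + 712n + 888 = (2n + 14)(n^3 + 6n^2 - 49n - 294) + (192n^2 + 1986n + 5004)
  n^3 + 6n^2 - 49n - 294 = ((1/192)n - 139/6144)(192n^2 + 1986n + 5004) + (-(30855/1024)n - 92565/512)
  192n^2 + 1986n + 5004 = (-(65536/10285)n - 284672/10285)(-(30855/1024)n - 92565/512) + (0)
Last nonzero remainder: -(30855/1024)n - 92565/512. Dividing through by -30855/1024 gives the monic gcd n + 6.
Cancel n + 6 from numerator and denominator to get the reduced form.

(148 + 94n + 14n^2 + 2n^3)/(-49 + n^2)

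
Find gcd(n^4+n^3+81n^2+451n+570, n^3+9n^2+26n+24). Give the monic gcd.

n^2+5n+6

Euclidean algorithm in ℚ[n]:
  n^4+n^3+81n^2+451n+570 = (n-8)(n^3+9n^2+26n+24) + (127n^2+635n+762)
  n^3+9n^2+26n+24 = ((1/127)n+4/127)(127n^2+635n+762) + (0)
Last nonzero remainder: 127n^2+635n+762. Dividing through by 127 gives the monic gcd n^2+5n+6.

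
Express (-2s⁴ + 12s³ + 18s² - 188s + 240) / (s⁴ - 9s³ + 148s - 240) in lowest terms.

(-2s + 6)/(s - 6)

Euclidean algorithm in ℚ[s]:
  -2s⁴ + 12s³ + 18s² - 188s + 240 = (-2)(s⁴ - 9s³ + 148s - 240) + (-6s³ + 18s² + 108s - 240)
  s⁴ - 9s³ + 148s - 240 = (-(1/6)s + 1)(-6s³ + 18s² + 108s - 240) + (0)
Last nonzero remainder: -6s³ + 18s² + 108s - 240. Dividing through by -6 gives the monic gcd s³ - 3s² - 18s + 40.
Cancel s³ - 3s² - 18s + 40 from numerator and denominator to get the reduced form.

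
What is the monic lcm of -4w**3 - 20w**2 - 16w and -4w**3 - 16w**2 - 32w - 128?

Apply the Euclidean algorithm:
  -4w**3 - 20w**2 - 16w = (-4w**3 - 16w**2 - 32w - 128) + (-4w**2 + 16w + 128)
  -4w**3 - 16w**2 - 32w - 128 = (w + 8)(-4w**2 + 16w + 128) + (-288w - 1152)
  -4w**2 + 16w + 128 = ((1/72)w - 1/9)(-288w - 1152) + (0)
Last nonzero remainder: -288w - 1152. Dividing through by -288 gives the monic gcd w + 4.
Then lcm(f, g) = f·g / gcd(f, g); expanding and making the result monic gives the answer.

w**5 + 5w**4 + 12w**3 + 40w**2 + 32w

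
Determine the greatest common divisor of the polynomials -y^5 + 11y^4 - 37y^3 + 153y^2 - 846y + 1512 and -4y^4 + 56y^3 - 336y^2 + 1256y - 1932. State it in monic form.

Apply the Euclidean algorithm:
  -y^5 + 11y^4 - 37y^3 + 153y^2 - 846y + 1512 = ((1/4)y + 3/4)(-4y^4 + 56y^3 - 336y^2 + 1256y - 1932) + (5y^3 + 91y^2 - 1305y + 2961)
  -4y^4 + 56y^3 - 336y^2 + 1256y - 1932 = (-(4/5)y + 644/25)(5y^3 + 91y^2 - 1305y + 2961) + (-(93104/25)y^2 + (186208/5)y - 1955184/25)
  5y^3 + 91y^2 - 1305y + 2961 = (-(125/93104)y - 3525/93104)(-(93104/25)y^2 + (186208/5)y - 1955184/25) + (0)
Last nonzero remainder: -(93104/25)y^2 + (186208/5)y - 1955184/25. Dividing through by -93104/25 gives the monic gcd y^2 - 10y + 21.

y^2 - 10y + 21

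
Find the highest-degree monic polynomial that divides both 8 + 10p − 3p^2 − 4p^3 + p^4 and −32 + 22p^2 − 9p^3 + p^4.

8 + 2p − 5p^2 + p^3

By polynomial division,
  p^4 − 4p^3 − 3p^2 + 10p + 8 = (p^4 − 9p^3 + 22p^2 − 32) + (5p^3 − 25p^2 + 10p + 40)
  p^4 − 9p^3 + 22p^2 − 32 = ((1/5)p − 4/5)(5p^3 − 25p^2 + 10p + 40) + (0)
Last nonzero remainder: 5p^3 − 25p^2 + 10p + 40. Dividing through by 5 gives the monic gcd p^3 − 5p^2 + 2p + 8.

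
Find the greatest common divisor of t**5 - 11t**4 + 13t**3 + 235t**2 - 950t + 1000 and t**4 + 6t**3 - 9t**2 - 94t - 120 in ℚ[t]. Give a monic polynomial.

By polynomial division,
  t**5 - 11t**4 + 13t**3 + 235t**2 - 950t + 1000 = (t - 17)(t**4 + 6t**3 - 9t**2 - 94t - 120) + (124t**3 + 176t**2 - 2428t - 1040)
  t**4 + 6t**3 - 9t**2 - 94t - 120 = ((1/124)t + 71/1922)(124t**3 + 176t**2 - 2428t - 1040) + ((3920/961)t**2 + (3920/961)t - 78400/961)
  124t**3 + 176t**2 - 2428t - 1040 = ((29791/980)t + 12493/980)((3920/961)t**2 + (3920/961)t - 78400/961) + (0)
Last nonzero remainder: (3920/961)t**2 + (3920/961)t - 78400/961. Dividing through by 3920/961 gives the monic gcd t**2 + t - 20.

t**2 + t - 20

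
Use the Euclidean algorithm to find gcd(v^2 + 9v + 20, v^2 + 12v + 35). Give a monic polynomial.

Apply the Euclidean algorithm:
  v^2 + 9v + 20 = (v^2 + 12v + 35) + (-3v - 15)
  v^2 + 12v + 35 = (-(1/3)v - 7/3)(-3v - 15) + (0)
Last nonzero remainder: -3v - 15. Dividing through by -3 gives the monic gcd v + 5.

v + 5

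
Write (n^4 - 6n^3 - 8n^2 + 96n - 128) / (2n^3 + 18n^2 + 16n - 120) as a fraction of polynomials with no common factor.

(n^3 - 4n^2 - 16n + 64)/(2n^2 + 22n + 60)

Apply the Euclidean algorithm:
  n^4 - 6n^3 - 8n^2 + 96n - 128 = ((1/2)n - 15/2)(2n^3 + 18n^2 + 16n - 120) + (119n^2 + 276n - 1028)
  2n^3 + 18n^2 + 16n - 120 = ((2/119)n + 1590/14161)(119n^2 + 276n - 1028) + ((32400/14161)n - 64800/14161)
  119n^2 + 276n - 1028 = ((1685159/32400)n + 3639377/16200)((32400/14161)n - 64800/14161) + (0)
Last nonzero remainder: (32400/14161)n - 64800/14161. Dividing through by 32400/14161 gives the monic gcd n - 2.
Cancel n - 2 from numerator and denominator to get the reduced form.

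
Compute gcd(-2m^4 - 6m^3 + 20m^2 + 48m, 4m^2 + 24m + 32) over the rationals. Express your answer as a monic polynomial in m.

m^2 + 6m + 8

By polynomial division,
  -2m^4 - 6m^3 + 20m^2 + 48m = (-(1/2)m^2 + (3/2)m)(4m^2 + 24m + 32) + (0)
Last nonzero remainder: 4m^2 + 24m + 32. Dividing through by 4 gives the monic gcd m^2 + 6m + 8.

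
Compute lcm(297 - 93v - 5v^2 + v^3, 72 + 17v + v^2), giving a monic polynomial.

2376 - 447v - 133v^2 + 3v^3 + v^4

Repeated division with remainder:
  v^3 - 5v^2 - 93v + 297 = (v - 22)(v^2 + 17v + 72) + (209v + 1881)
  v^2 + 17v + 72 = ((1/209)v + 8/209)(209v + 1881) + (0)
Last nonzero remainder: 209v + 1881. Dividing through by 209 gives the monic gcd v + 9.
Then lcm(f, g) = f·g / gcd(f, g); expanding and making the result monic gives the answer.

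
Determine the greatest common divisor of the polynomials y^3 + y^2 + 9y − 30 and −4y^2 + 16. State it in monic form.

y − 2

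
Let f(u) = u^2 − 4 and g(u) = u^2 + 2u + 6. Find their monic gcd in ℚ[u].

Apply the Euclidean algorithm:
  u^2 − 4 = (u^2 + 2u + 6) + (−2u − 10)
  u^2 + 2u + 6 = (−(1/2)u + 3/2)(−2u − 10) + (21)
  −2u − 10 = (−(2/21)u − 10/21)(21) + (0)
The last nonzero remainder is the constant 21, so the polynomials are coprime and gcd = 1.

1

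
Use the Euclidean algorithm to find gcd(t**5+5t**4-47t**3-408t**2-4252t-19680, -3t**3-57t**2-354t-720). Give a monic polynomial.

By polynomial division,
  t**5+5t**4-47t**3-408t**2-4252t-19680 = (-(1/3)t**2+(14/3)t-101/3)(-3t**3-57t**2-354t-720) + (-915t**2-12810t-43920)
  -3t**3-57t**2-354t-720 = ((1/305)t+1/61)(-915t**2-12810t-43920) + (0)
Last nonzero remainder: -915t**2-12810t-43920. Dividing through by -915 gives the monic gcd t**2+14t+48.

t**2+14t+48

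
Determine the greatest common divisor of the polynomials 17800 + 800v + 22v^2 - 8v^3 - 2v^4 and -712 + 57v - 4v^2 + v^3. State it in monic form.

Apply the Euclidean algorithm:
  -2v^4 - 8v^3 + 22v^2 + 800v + 17800 = (-2v - 16)(v^3 - 4v^2 + 57v - 712) + (72v^2 + 288v + 6408)
  v^3 - 4v^2 + 57v - 712 = ((1/72)v - 1/9)(72v^2 + 288v + 6408) + (0)
Last nonzero remainder: 72v^2 + 288v + 6408. Dividing through by 72 gives the monic gcd v^2 + 4v + 89.

89 + 4v + v^2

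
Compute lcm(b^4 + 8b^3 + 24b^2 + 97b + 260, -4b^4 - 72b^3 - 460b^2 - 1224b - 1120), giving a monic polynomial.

Apply the Euclidean algorithm:
  b^4 + 8b^3 + 24b^2 + 97b + 260 = (-1/4)(-4b^4 - 72b^3 - 460b^2 - 1224b - 1120) + (-10b^3 - 91b^2 - 209b - 20)
  -4b^4 - 72b^3 - 460b^2 - 1224b - 1120 = ((2/5)b + 89/25)(-10b^3 - 91b^2 - 209b - 20) + (-(1311/25)b^2 - (11799/25)b - 5244/5)
  -10b^3 - 91b^2 - 209b - 20 = ((250/1311)b + 25/1311)(-(1311/25)b^2 - (11799/25)b - 5244/5) + (0)
Last nonzero remainder: -(1311/25)b^2 - (11799/25)b - 5244/5. Dividing through by -1311/25 gives the monic gcd b^2 + 9b + 20.
Then lcm(f, g) = f·g / gcd(f, g); expanding and making the result monic gives the answer.

b^6 + 17b^5 + 110b^4 + 425b^3 + 1469b^2 + 3698b + 3640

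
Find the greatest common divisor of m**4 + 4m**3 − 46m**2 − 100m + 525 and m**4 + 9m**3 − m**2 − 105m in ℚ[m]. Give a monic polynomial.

m**3 + 9m**2 − m − 105

By polynomial division,
  m**4 + 4m**3 − 46m**2 − 100m + 525 = (m**4 + 9m**3 − m**2 − 105m) + (−5m**3 − 45m**2 + 5m + 525)
  m**4 + 9m**3 − m**2 − 105m = (−(1/5)m)(−5m**3 − 45m**2 + 5m + 525) + (0)
Last nonzero remainder: −5m**3 − 45m**2 + 5m + 525. Dividing through by −5 gives the monic gcd m**3 + 9m**2 − m − 105.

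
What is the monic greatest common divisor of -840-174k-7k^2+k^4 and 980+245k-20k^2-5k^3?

-28-3k+k^2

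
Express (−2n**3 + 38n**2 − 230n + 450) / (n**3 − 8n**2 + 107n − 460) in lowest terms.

By polynomial division,
  −2n**3 + 38n**2 − 230n + 450 = (−2)(n**3 − 8n**2 + 107n − 460) + (22n**2 − 16n − 470)
  n**3 − 8n**2 + 107n − 460 = ((1/22)n − 40/121)(22n**2 − 16n − 470) + ((14892/121)n − 74460/121)
  22n**2 − 16n − 470 = ((1331/7446)n + 5687/7446)((14892/121)n − 74460/121) + (0)
Last nonzero remainder: (14892/121)n − 74460/121. Dividing through by 14892/121 gives the monic gcd n − 5.
Cancel n − 5 from numerator and denominator to get the reduced form.

(−2n**2 + 28n − 90)/(n**2 − 3n + 92)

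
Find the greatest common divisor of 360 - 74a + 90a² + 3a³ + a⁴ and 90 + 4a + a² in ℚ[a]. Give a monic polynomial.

90 + 4a + a²

By polynomial division,
  a⁴ + 3a³ + 90a² - 74a + 360 = (a² - a + 4)(a² + 4a + 90) + (0)
The last nonzero remainder a² + 4a + 90 is already monic.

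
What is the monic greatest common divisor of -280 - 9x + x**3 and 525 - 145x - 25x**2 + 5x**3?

-7 + x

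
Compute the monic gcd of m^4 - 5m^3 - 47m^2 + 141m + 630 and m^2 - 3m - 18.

m^2 - 3m - 18

Apply the Euclidean algorithm:
  m^4 - 5m^3 - 47m^2 + 141m + 630 = (m^2 - 2m - 35)(m^2 - 3m - 18) + (0)
The last nonzero remainder m^2 - 3m - 18 is already monic.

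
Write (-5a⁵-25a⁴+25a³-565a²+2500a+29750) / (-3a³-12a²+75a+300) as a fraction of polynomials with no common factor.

Apply the Euclidean algorithm:
  -5a⁵-25a⁴+25a³-565a²+2500a+29750 = ((5/3)a²+(5/3)a+80/3)(-3a³-12a²+75a+300) + (-870a²+21750)
  -3a³-12a²+75a+300 = ((1/290)a+2/145)(-870a²+21750) + (0)
Last nonzero remainder: -870a²+21750. Dividing through by -870 gives the monic gcd a²-25.
Cancel a²-25 from numerator and denominator to get the reduced form.

(5a³+25a²+100a+1190)/(3a+12)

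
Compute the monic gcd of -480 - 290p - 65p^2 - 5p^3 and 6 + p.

By polynomial division,
  -5p^3 - 65p^2 - 290p - 480 = (-5p^2 - 35p - 80)(p + 6) + (0)
The last nonzero remainder p + 6 is already monic.

6 + p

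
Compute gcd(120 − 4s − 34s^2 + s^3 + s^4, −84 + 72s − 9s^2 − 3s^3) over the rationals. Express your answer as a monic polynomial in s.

Euclidean algorithm in ℚ[s]:
  s^4 + s^3 − 34s^2 − 4s + 120 = (−(1/3)s + 2/3)(−3s^3 − 9s^2 + 72s − 84) + (−4s^2 − 80s + 176)
  −3s^3 − 9s^2 + 72s − 84 = ((3/4)s − 51/4)(−4s^2 − 80s + 176) + (−1080s + 2160)
  −4s^2 − 80s + 176 = ((1/270)s + 11/135)(−1080s + 2160) + (0)
Last nonzero remainder: −1080s + 2160. Dividing through by −1080 gives the monic gcd s − 2.

−2 + s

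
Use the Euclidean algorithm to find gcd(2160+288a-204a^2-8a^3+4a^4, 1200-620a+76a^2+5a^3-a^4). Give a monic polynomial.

30-11a+a^2

Repeated division with remainder:
  4a^4-8a^3-204a^2+288a+2160 = (-4)(-a^4+5a^3+76a^2-620a+1200) + (12a^3+100a^2-2192a+6960)
  -a^4+5a^3+76a^2-620a+1200 = (-(1/12)a+10/9)(12a^3+100a^2-2192a+6960) + (-(1960/9)a^2+(21560/9)a-19600/3)
  12a^3+100a^2-2192a+6960 = (-(27/490)a-261/245)(-(1960/9)a^2+(21560/9)a-19600/3) + (0)
Last nonzero remainder: -(1960/9)a^2+(21560/9)a-19600/3. Dividing through by -1960/9 gives the monic gcd a^2-11a+30.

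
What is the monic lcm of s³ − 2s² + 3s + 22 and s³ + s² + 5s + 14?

s⁵ − 3s⁴ + 12s³ + 5s² − s + 154

By polynomial division,
  s³ − 2s² + 3s + 22 = (s³ + s² + 5s + 14) + (−3s² − 2s + 8)
  s³ + s² + 5s + 14 = (−(1/3)s − 1/9)(−3s² − 2s + 8) + ((67/9)s + 134/9)
  −3s² − 2s + 8 = (−(27/67)s + 36/67)((67/9)s + 134/9) + (0)
Last nonzero remainder: (67/9)s + 134/9. Dividing through by 67/9 gives the monic gcd s + 2.
Then lcm(f, g) = f·g / gcd(f, g); expanding and making the result monic gives the answer.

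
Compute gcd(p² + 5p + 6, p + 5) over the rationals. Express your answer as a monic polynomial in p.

Apply the Euclidean algorithm:
  p² + 5p + 6 = (p)(p + 5) + (6)
  p + 5 = ((1/6)p + 5/6)(6) + (0)
The last nonzero remainder is the constant 6, so the polynomials are coprime and gcd = 1.

1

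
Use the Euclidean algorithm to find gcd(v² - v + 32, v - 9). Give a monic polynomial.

1

Euclidean algorithm in ℚ[v]:
  v² - v + 32 = (v + 8)(v - 9) + (104)
  v - 9 = ((1/104)v - 9/104)(104) + (0)
The last nonzero remainder is the constant 104, so the polynomials are coprime and gcd = 1.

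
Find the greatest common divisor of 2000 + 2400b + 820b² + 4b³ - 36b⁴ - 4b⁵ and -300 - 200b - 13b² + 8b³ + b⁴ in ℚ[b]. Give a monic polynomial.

Repeated division with remainder:
  -4b⁵ - 36b⁴ + 4b³ + 820b² + 2400b + 2000 = (-4b - 4)(b⁴ + 8b³ - 13b² - 200b - 300) + (-16b³ - 32b² + 400b + 800)
  b⁴ + 8b³ - 13b² - 200b - 300 = (-(1/16)b - 3/8)(-16b³ - 32b² + 400b + 800) + (0)
Last nonzero remainder: -16b³ - 32b² + 400b + 800. Dividing through by -16 gives the monic gcd b³ + 2b² - 25b - 50.

-50 - 25b + 2b² + b³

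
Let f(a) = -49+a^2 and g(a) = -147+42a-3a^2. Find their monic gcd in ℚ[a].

-7+a

Euclidean algorithm in ℚ[a]:
  a^2-49 = (-1/3)(-3a^2+42a-147) + (14a-98)
  -3a^2+42a-147 = (-(3/14)a+3/2)(14a-98) + (0)
Last nonzero remainder: 14a-98. Dividing through by 14 gives the monic gcd a-7.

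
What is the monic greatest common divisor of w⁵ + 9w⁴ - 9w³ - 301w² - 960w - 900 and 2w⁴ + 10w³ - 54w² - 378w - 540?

Euclidean algorithm in ℚ[w]:
  w⁵ + 9w⁴ - 9w³ - 301w² - 960w - 900 = ((1/2)w + 2)(2w⁴ + 10w³ - 54w² - 378w - 540) + (-2w³ - 4w² + 66w + 180)
  2w⁴ + 10w³ - 54w² - 378w - 540 = (-w - 3)(-2w³ - 4w² + 66w + 180) + (0)
Last nonzero remainder: -2w³ - 4w² + 66w + 180. Dividing through by -2 gives the monic gcd w³ + 2w² - 33w - 90.

w³ + 2w² - 33w - 90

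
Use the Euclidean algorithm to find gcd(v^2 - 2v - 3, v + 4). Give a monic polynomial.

By polynomial division,
  v^2 - 2v - 3 = (v - 6)(v + 4) + (21)
  v + 4 = ((1/21)v + 4/21)(21) + (0)
The last nonzero remainder is the constant 21, so the polynomials are coprime and gcd = 1.

1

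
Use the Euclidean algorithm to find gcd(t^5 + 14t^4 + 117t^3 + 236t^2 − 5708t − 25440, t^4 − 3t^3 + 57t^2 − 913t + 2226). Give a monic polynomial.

t^2 + 7t + 106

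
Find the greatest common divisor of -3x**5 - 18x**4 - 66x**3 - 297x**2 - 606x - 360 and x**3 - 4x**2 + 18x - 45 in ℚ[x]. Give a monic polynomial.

x**2 - x + 15

Apply the Euclidean algorithm:
  -3x**5 - 18x**4 - 66x**3 - 297x**2 - 606x - 360 = (-3x**2 - 30x - 132)(x**3 - 4x**2 + 18x - 45) + (-420x**2 + 420x - 6300)
  x**3 - 4x**2 + 18x - 45 = (-(1/420)x + 1/140)(-420x**2 + 420x - 6300) + (0)
Last nonzero remainder: -420x**2 + 420x - 6300. Dividing through by -420 gives the monic gcd x**2 - x + 15.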